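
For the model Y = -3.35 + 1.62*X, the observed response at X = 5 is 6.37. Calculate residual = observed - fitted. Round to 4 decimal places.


Fitted value at X = 5 is yhat = -3.35 + 1.62*5 = 4.7500.
Residual = 6.37 - 4.7500 = 1.6200.

1.6200


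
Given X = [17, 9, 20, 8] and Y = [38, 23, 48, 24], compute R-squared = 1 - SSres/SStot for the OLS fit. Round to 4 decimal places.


After computing the OLS fit (b0=6.3143, b1=1.9952):
SSres = 12.7476, SStot = 430.7500.
R^2 = 1 - 12.7476/430.7500 = 0.9704.

0.9704


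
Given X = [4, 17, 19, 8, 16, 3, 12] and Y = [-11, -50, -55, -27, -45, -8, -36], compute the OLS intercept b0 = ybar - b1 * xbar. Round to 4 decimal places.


Compute b1 = -2.8805 from the OLS formula.
With xbar = 11.2857 and ybar = -33.1429, the intercept is:
b0 = -33.1429 - -2.8805 * 11.2857 = -0.6345.

-0.6345


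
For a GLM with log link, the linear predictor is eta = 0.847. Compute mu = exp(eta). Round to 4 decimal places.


The inverse log link gives:
mu = exp(0.847) = 2.3326.

2.3326


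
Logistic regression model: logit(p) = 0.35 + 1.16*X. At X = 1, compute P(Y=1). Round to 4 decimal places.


Compute z = 0.35 + (1.16)(1) = 1.5100.
exp(-z) = 0.2209.
P = 1/(1 + 0.2209) = 0.8191.

0.8191


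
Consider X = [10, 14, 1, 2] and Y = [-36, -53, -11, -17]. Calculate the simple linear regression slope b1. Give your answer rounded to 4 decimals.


The sample means are xbar = 6.7500 and ybar = -29.2500.
Compute S_xx = 118.7500 and S_xy = -357.2500.
Slope b1 = S_xy / S_xx = -357.2500 / 118.7500 = -3.0084.

-3.0084


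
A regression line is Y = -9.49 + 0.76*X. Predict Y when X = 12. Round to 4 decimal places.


Predicted value:
Y = -9.49 + (0.76)(12) = -9.49 + 9.1200 = -0.3700.

-0.3700


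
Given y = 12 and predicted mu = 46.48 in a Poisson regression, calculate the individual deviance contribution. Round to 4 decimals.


Compute y*ln(y/mu) = 12*ln(12/46.48) = 12*-1.354115 = -16.249380.
y - mu = -34.48.
D = 2*(-16.249380 - (-34.48)) = 36.461240, which rounds to 36.4612.

36.4612


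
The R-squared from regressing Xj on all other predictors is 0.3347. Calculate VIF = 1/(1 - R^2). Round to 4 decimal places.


Using VIF = 1/(1 - R^2_j):
1 - 0.3347 = 0.6653.
VIF = 1.5031.

1.5031


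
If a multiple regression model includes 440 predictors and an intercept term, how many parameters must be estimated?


Each predictor gets one coefficient, plus one intercept.
Total parameters = 440 + 1 = 441.

441


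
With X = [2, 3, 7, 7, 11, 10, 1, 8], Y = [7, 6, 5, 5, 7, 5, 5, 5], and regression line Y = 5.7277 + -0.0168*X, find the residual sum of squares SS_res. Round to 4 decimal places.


Compute predicted values, then residuals = yi - yhat_i.
Residuals: [1.3059, 0.3227, -0.6101, -0.6101, 1.4571, -0.5597, -0.7109, -0.5933].
SSres = sum(residual^2) = 5.8477.

5.8477


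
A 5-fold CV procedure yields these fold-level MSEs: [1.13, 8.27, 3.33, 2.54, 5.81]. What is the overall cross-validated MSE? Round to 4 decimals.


Total MSE across folds = 21.0800.
CV-MSE = 21.0800/5 = 4.2160.

4.2160


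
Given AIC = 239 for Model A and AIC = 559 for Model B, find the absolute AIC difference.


|AIC_A - AIC_B| = |239 - 559| = 320.
Model A is preferred (lower AIC).

320


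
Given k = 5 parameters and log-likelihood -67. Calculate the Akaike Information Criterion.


AIC = 2k - 2*loglik = 2(5) - 2(-67).
= 10 + 134 = 144.

144


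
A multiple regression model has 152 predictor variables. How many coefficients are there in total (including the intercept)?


Including the intercept, the model has 152 predictor coefficients + 1 intercept.
Total = 153.

153


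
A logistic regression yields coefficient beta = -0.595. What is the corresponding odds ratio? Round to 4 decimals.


exp(-0.595) = 0.5516.
So the odds ratio is 0.5516.

0.5516


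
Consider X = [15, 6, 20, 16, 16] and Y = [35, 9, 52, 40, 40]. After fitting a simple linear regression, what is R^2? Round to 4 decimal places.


Fit the OLS line: b0 = -9.6623, b1 = 3.0728.
SSres = 2.6325.
SStot = 1014.8000.
R^2 = 1 - 2.6325/1014.8000 = 0.9974.

0.9974


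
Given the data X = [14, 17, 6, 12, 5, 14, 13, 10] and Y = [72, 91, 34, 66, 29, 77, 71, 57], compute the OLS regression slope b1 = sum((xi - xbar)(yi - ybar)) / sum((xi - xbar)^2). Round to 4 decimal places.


The sample means are xbar = 11.3750 and ybar = 62.1250.
Compute S_xx = 119.8750 and S_xy = 613.6250.
Slope b1 = S_xy / S_xx = 613.6250 / 119.8750 = 5.1189.

5.1189


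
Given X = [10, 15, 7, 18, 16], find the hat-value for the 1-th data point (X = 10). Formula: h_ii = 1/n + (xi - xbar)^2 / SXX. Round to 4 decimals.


n = 5, xbar = 13.2000.
SXX = sum((xi - xbar)^2) = 82.8000.
h = 1/5 + (10 - 13.2000)^2 / 82.8000 = 0.3237.

0.3237


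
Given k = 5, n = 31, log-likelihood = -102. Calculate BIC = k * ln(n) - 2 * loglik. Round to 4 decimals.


Compute k*ln(n) = 5*ln(31) = 5*3.433987 = 17.169935.
Then -2*loglik = 204.
BIC = 17.169935 + 204 = 221.169935, which rounds to 221.1699.

221.1699


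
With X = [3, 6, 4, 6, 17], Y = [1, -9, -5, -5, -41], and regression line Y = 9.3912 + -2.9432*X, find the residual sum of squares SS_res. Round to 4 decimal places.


For each point, residual = actual - predicted.
Residuals: [0.4384, -0.7320, -2.6184, 3.2680, -0.3568].
Sum of squared residuals = 18.3912.

18.3912


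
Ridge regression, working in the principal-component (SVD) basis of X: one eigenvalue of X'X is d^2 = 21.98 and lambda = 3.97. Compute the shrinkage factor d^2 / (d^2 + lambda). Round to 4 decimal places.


Compute the denominator: 21.98 + 3.97 = 25.9500.
Shrinkage factor = 21.98 / 25.9500 = 0.8470.

0.8470


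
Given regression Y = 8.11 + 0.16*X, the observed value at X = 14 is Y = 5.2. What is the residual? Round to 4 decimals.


Predicted = 8.11 + 0.16 * 14 = 10.3500.
Residual = 5.2 - 10.3500 = -5.1500.

-5.1500


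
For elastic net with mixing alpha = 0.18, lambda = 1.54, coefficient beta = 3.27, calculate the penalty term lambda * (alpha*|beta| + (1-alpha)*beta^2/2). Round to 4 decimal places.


alpha * |beta| = 0.18 * 3.27 = 0.5886.
(1-alpha) * beta^2/2 = 0.82 * 10.6929/2 = 4.3841.
Total = 1.54 * (0.5886 + 4.3841) = 7.6579.

7.6579


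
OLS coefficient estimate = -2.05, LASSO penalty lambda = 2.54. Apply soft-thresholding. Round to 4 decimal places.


Absolute value: |-2.05| = 2.05.
Compare to lambda = 2.54.
Since |beta| <= lambda, the coefficient is set to 0.

0.0000


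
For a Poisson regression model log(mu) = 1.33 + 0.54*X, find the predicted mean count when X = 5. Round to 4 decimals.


eta = 1.33 + 0.54 * 5 = 4.0300.
mu = exp(4.0300) = 56.2609.

56.2609


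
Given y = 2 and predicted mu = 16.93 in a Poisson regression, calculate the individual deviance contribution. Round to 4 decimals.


y/mu = 2/16.93 = 0.118133 (approx.), and ln(2/16.93) = -2.135940.
y * ln(y/mu) = 2 * -2.135940 = -4.271880.
y - mu = -14.93.
D = 2 * (-4.271880 - -14.93) = 21.316240, which rounds to 21.3162.

21.3162


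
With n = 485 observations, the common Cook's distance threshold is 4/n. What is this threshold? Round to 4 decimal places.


Cook's distance cutoff = 4/n = 4/485.
= 0.0082.

0.0082


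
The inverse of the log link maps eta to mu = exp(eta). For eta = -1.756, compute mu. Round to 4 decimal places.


mu = exp(eta) = exp(-1.756).
= 0.1727.

0.1727


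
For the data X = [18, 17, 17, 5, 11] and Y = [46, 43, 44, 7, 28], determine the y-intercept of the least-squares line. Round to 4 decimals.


Compute b1 = 2.9643 from the OLS formula.
With xbar = 13.6000 and ybar = 33.6000, the intercept is:
b0 = 33.6000 - 2.9643 * 13.6000 = -6.7143.

-6.7143


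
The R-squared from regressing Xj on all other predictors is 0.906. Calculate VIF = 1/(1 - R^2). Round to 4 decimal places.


Denominator: 1 - 0.906 = 0.094.
VIF = 1 / 0.094 = 10.6383.

10.6383


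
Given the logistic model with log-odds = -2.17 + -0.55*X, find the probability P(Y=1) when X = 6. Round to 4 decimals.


z = -2.17 + -0.55 * 6 = -5.4700.
Sigmoid: P = 1 / (1 + exp(5.4700)) = 0.0042.

0.0042


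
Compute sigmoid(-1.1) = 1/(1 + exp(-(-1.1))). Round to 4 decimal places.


exp(1.1000) = 3.0042.
1 + exp(-z) = 4.0042.
sigmoid = 1/4.0042 = 0.2497.

0.2497


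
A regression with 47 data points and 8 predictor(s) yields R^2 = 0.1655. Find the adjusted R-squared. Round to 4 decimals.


Adjusted R^2 = 1 - (1 - R^2) * (n-1)/(n-p-1).
(1 - R^2) = 0.8345.
(n-1)/(n-p-1) = 46/38.
(1 - R^2) * (n-1) = 0.8345 * 46 = 38.3870.
Divide by (n-p-1): 38.3870 / 38 = 1.0102.
Adj R^2 = 1 - 1.0102 = -0.0102.

-0.0102


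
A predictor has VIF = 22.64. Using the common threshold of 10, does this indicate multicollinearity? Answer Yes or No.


The threshold is 10.
VIF = 22.64 is >= 10.
Multicollinearity indication: Yes.

Yes


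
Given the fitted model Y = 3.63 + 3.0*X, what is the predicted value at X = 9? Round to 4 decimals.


Plug X = 9 into Y = 3.63 + 3.0*X:
Y = 3.63 + 27.0000 = 30.6300.

30.6300


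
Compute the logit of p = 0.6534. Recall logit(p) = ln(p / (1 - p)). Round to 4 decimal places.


1 - p = 0.3466.
p/(1-p) = 1.8852.
logit = ln(1.8852) = 0.6340.

0.6340


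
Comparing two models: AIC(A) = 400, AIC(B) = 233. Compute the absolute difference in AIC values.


Absolute difference = |400 - 233| = 167.
The model with lower AIC (B) is preferred.

167


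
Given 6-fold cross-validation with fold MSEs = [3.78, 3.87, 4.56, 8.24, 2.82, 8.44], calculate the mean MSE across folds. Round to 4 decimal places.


Total MSE across folds = 31.7100.
CV-MSE = 31.7100/6 = 5.2850.

5.2850


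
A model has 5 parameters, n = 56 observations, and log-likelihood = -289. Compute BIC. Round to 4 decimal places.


k * ln(n) = 5 * ln(56) = 5 * 4.025352 = 20.126760.
-2 * loglik = -2 * (-289) = 578.
BIC = 20.126760 + 578 = 598.126760, which rounds to 598.1268.

598.1268


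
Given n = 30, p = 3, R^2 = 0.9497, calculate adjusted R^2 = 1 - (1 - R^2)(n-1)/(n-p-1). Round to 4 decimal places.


Plug in: Adj R^2 = 1 - (1 - 0.9497) * 29/26.
= 1 - 0.0503 * 29/26
= 1 - 1.4587 / 26
= 1 - 0.0561 = 0.9439.

0.9439


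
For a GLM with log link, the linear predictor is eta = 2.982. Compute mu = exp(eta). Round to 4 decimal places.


Apply the inverse link:
mu = e^2.982 = 19.7272.

19.7272


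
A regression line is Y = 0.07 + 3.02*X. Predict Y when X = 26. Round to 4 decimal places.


Substitute X = 26 into the equation:
Y = 0.07 + 3.02 * 26 = 0.07 + 78.5200 = 78.5900.

78.5900


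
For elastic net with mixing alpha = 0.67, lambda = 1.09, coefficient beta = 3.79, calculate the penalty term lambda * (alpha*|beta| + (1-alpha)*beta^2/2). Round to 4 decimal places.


Compute:
L1 = 0.67 * 3.79 = 2.5393.
L2 = 0.33 * 3.79^2 / 2 = 2.3701.
Penalty = 1.09 * (2.5393 + 2.3701) = 5.3512.

5.3512


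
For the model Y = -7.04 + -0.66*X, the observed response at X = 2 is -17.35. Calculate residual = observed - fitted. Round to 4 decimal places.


Compute yhat = -7.04 + (-0.66)(2) = -8.3600.
Residual = actual - predicted = -17.35 - -8.3600 = -8.9900.

-8.9900


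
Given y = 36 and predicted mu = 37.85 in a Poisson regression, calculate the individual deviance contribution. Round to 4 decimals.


Compute y*ln(y/mu) = 36*ln(36/37.85) = 36*-0.050112 = -1.804032.
y - mu = -1.85.
D = 2*(-1.804032 - (-1.85)) = 0.091936, which rounds to 0.0919.

0.0919


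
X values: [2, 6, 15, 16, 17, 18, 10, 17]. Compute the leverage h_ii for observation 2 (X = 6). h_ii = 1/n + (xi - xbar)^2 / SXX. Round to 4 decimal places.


Mean of X: xbar = 12.6250.
SXX = 247.8750.
For X = 6: h = 1/8 + (6 - 12.6250)^2/247.8750 = 0.3021.

0.3021


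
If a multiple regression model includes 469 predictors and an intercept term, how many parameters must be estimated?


Including the intercept, the model has 469 predictor coefficients + 1 intercept.
Total = 470.

470


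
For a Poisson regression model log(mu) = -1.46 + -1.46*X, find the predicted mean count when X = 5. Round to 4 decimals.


eta = -1.46 + -1.46 * 5 = -8.7600.
mu = exp(-8.7600) = 0.0002.

0.0002


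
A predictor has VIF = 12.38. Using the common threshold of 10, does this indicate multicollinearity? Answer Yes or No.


The threshold is 10.
VIF = 12.38 is >= 10.
Multicollinearity indication: Yes.

Yes


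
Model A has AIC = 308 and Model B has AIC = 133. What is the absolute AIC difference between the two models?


Absolute difference = |308 - 133| = 175.
The model with lower AIC (B) is preferred.

175


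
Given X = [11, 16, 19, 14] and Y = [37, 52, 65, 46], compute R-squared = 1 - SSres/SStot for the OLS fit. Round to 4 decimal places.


The fitted line is Y = -2.0588 + 3.4706*X.
SSres = 4.4706, SStot = 414.0000.
R^2 = 1 - SSres/SStot = 0.9892.

0.9892


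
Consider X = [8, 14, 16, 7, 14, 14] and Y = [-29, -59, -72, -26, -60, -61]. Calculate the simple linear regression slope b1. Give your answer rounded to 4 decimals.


First compute the means: xbar = 12.1667, ybar = -51.1667.
Then S_xx = sum((xi - xbar)^2) = 68.8333.
S_xy = sum((xi - xbar)(yi - ybar)) = -350.8333.
b1 = S_xy / S_xx = -350.8333 / 68.8333 = -5.0969.

-5.0969


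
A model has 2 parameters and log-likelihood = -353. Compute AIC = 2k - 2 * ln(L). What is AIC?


AIC = 2k - 2*loglik = 2(2) - 2(-353).
= 4 + 706 = 710.

710


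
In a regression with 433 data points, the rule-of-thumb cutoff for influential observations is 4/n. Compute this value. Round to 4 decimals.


Cook's distance cutoff = 4/n = 4/433.
= 0.0092.

0.0092


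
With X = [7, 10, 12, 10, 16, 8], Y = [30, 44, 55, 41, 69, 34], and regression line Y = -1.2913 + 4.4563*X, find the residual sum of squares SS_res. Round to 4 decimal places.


Compute predicted values, then residuals = yi - yhat_i.
Residuals: [0.0972, 0.7283, 2.8157, -2.2717, -1.0095, -0.3591].
SSres = sum(residual^2) = 14.7767.

14.7767


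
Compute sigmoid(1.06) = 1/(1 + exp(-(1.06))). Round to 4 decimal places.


Compute exp(-1.0600) = 0.3465.
Sigmoid = 1 / (1 + 0.3465) = 1 / 1.3465 = 0.7427.

0.7427


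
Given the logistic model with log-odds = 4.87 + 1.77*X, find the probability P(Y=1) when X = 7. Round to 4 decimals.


Linear predictor: z = 4.87 + 1.77 * 7 = 17.2600.
P = 1/(1 + exp(-17.2600)) = 1/(1 + 0.0000) = 1.0000.

1.0000


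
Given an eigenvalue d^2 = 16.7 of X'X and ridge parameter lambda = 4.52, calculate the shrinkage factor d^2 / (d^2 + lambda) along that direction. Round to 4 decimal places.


Denominator = d^2 + lambda = 16.7 + 4.52 = 21.2200.
Shrinkage = 16.7 / 21.2200 = 0.7870.

0.7870


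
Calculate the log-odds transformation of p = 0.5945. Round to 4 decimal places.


Compute the odds: 0.5945/0.4055 = 1.4661.
Take the natural log: ln(1.4661) = 0.3826.

0.3826


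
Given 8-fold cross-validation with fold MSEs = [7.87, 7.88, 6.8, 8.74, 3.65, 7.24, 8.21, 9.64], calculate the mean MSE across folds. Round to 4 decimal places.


Sum of fold MSEs = 60.0300.
Average = 60.0300 / 8 = 7.5038.

7.5038


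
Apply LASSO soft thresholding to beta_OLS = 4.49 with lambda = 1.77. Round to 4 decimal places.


Check: |4.49| = 4.49 vs lambda = 1.77.
Since |beta| > lambda, coefficient = sign(beta)*(|beta| - lambda) = 2.7200.
Soft-thresholded coefficient = 2.7200.

2.7200


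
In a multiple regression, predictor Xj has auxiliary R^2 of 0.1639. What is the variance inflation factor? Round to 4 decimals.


Denominator: 1 - 0.1639 = 0.8361.
VIF = 1 / 0.8361 = 1.1960.

1.1960


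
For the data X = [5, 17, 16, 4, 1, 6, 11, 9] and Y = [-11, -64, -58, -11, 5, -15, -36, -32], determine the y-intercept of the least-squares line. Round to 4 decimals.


First find the slope: b1 = -4.2164.
Means: xbar = 8.6250, ybar = -27.7500.
b0 = ybar - b1 * xbar = -27.7500 - -4.2164 * 8.6250 = 8.6166.

8.6166


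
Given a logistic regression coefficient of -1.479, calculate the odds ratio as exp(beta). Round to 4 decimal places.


The odds ratio is computed as:
OR = e^(-1.479) = 0.2279.

0.2279


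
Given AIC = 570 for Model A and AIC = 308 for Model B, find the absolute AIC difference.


Compute |570 - 308| = 262.
Model B has the smaller AIC.

262


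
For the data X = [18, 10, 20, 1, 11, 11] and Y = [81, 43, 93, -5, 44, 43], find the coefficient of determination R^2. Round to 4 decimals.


After computing the OLS fit (b0=-10.7766, b1=5.1220):
SSres = 17.9589, SStot = 5968.8333.
R^2 = 1 - 17.9589/5968.8333 = 0.9970.

0.9970


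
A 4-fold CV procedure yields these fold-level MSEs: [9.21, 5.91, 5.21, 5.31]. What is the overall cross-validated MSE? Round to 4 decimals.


Add all fold MSEs: 25.6400.
Divide by k = 4: 25.6400/4 = 6.4100.

6.4100


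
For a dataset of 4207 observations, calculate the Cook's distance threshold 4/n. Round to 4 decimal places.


Using the rule of thumb:
Threshold = 4 / 4207 = 0.0010.

0.0010


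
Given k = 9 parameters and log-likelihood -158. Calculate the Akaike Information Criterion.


AIC = 2*9 - 2*(-158).
= 18 + 316 = 334.

334


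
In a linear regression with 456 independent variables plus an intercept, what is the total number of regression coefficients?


Total coefficients = number of predictors + 1 (for the intercept).
= 456 + 1 = 457.

457


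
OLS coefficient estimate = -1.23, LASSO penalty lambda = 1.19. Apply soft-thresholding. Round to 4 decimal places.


Check: |-1.23| = 1.23 vs lambda = 1.19.
Since |beta| > lambda, coefficient = sign(beta)*(|beta| - lambda) = -0.0400.
Soft-thresholded coefficient = -0.0400.

-0.0400


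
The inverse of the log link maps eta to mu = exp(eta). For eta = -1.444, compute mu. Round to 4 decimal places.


The inverse log link gives:
mu = exp(-1.444) = 0.2360.

0.2360


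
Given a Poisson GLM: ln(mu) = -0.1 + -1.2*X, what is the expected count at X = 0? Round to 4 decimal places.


Compute eta = -0.1 + -1.2 * 0 = -0.1000.
Apply inverse link: mu = e^-0.1000 = 0.9048.

0.9048


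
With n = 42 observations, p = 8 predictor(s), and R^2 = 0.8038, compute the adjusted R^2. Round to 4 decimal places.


Adjusted R^2 = 1 - (1 - R^2) * (n-1)/(n-p-1).
(1 - R^2) = 0.1962.
(n-1)/(n-p-1) = 41/33.
(1 - R^2) * (n-1) = 0.1962 * 41 = 8.0442.
Divide by (n-p-1): 8.0442 / 33 = 0.2438.
Adj R^2 = 1 - 0.2438 = 0.7562.

0.7562


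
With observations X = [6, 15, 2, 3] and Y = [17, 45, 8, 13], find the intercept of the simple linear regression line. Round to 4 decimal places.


The slope is b1 = 2.7857.
Sample means are xbar = 6.5000 and ybar = 20.7500.
Intercept: b0 = 20.7500 - (2.7857)(6.5000) = 2.6429.

2.6429


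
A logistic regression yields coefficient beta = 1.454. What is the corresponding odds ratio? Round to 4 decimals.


Odds ratio = exp(beta) = exp(1.454).
= 4.2802.

4.2802


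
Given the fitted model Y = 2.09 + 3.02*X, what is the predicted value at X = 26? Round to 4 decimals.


Predicted value:
Y = 2.09 + (3.02)(26) = 2.09 + 78.5200 = 80.6100.

80.6100


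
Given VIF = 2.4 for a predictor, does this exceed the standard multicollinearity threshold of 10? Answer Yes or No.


The threshold is 10.
VIF = 2.4 is < 10.
Multicollinearity indication: No.

No


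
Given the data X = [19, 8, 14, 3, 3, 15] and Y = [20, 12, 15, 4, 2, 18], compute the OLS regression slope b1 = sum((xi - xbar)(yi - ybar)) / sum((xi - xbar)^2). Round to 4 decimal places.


First compute the means: xbar = 10.3333, ybar = 11.8333.
Then S_xx = sum((xi - xbar)^2) = 223.3333.
S_xy = sum((xi - xbar)(yi - ybar)) = 240.3333.
b1 = S_xy / S_xx = 240.3333 / 223.3333 = 1.0761.

1.0761


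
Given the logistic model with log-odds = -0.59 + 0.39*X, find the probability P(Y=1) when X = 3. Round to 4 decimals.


Linear predictor: z = -0.59 + 0.39 * 3 = 0.5800.
P = 1/(1 + exp(-0.5800)) = 1/(1 + 0.5599) = 0.6411.

0.6411


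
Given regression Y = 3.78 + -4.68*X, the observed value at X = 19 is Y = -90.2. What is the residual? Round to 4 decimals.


Fitted value at X = 19 is yhat = 3.78 + -4.68*19 = -85.1400.
Residual = -90.2 - -85.1400 = -5.0600.

-5.0600


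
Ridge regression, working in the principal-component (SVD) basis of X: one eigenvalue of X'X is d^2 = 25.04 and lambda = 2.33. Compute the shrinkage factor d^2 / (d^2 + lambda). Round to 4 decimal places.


Compute the denominator: 25.04 + 2.33 = 27.3700.
Shrinkage factor = 25.04 / 27.3700 = 0.9149.

0.9149


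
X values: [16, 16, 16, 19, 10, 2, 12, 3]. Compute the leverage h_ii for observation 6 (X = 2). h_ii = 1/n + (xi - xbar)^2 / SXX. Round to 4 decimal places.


Mean of X: xbar = 11.7500.
SXX = 281.5000.
For X = 2: h = 1/8 + (2 - 11.7500)^2/281.5000 = 0.4627.

0.4627


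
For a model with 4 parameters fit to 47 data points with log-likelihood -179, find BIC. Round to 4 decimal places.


k * ln(n) = 4 * ln(47) = 4 * 3.850148 = 15.400592.
-2 * loglik = -2 * (-179) = 358.
BIC = 15.400592 + 358 = 373.400592, which rounds to 373.4006.

373.4006


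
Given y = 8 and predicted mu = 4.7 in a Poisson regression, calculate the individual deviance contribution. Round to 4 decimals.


Compute y*ln(y/mu) = 8*ln(8/4.7) = 8*0.531879 = 4.255032.
y - mu = 3.3.
D = 2*(4.255032 - (3.3)) = 1.910064, which rounds to 1.9101.

1.9101


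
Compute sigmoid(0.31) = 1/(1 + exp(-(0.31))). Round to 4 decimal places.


Compute exp(-0.3100) = 0.7334.
Sigmoid = 1 / (1 + 0.7334) = 1 / 1.7334 = 0.5769.

0.5769


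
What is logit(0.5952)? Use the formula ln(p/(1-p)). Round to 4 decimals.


The odds are p/(1-p) = 0.5952 / 0.4048 = 1.4704.
logit(p) = ln(1.4704) = 0.3855.

0.3855


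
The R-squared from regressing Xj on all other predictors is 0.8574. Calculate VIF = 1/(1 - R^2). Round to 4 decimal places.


Denominator: 1 - 0.8574 = 0.1426.
VIF = 1 / 0.1426 = 7.0126.

7.0126


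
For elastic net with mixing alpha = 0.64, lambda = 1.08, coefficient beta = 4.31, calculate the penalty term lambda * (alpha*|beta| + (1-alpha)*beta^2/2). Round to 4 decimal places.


L1 component = 0.64 * |4.31| = 2.7584.
L2 component = 0.36 * 4.31^2 / 2 = 3.3437.
Penalty = 1.08 * (2.7584 + 3.3437) = 1.08 * 6.1021 = 6.5903.

6.5903


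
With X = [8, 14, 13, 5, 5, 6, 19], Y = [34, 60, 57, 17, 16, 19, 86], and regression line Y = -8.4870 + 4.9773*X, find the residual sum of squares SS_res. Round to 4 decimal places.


For each point, residual = actual - predicted.
Residuals: [2.6686, -1.1952, 0.7821, 0.6005, -0.3995, -2.3768, -0.0817].
Sum of squared residuals = 15.3377.

15.3377


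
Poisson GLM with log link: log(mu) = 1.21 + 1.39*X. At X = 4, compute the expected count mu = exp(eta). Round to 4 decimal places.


eta = 1.21 + 1.39 * 4 = 6.7700.
mu = exp(6.7700) = 871.3119.

871.3119


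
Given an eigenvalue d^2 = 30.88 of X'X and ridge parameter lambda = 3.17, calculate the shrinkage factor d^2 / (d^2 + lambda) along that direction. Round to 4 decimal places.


Compute the denominator: 30.88 + 3.17 = 34.0500.
Shrinkage factor = 30.88 / 34.0500 = 0.9069.

0.9069


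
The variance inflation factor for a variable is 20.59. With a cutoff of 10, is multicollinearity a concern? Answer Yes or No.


The threshold is 10.
VIF = 20.59 is >= 10.
Multicollinearity indication: Yes.

Yes


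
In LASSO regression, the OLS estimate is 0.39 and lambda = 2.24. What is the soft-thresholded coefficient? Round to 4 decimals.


Check: |0.39| = 0.39 vs lambda = 2.24.
Since |beta| <= lambda, the coefficient is set to 0.
Soft-thresholded coefficient = 0.0000.

0.0000


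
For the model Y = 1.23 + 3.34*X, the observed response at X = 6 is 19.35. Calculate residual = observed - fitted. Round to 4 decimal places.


Compute yhat = 1.23 + (3.34)(6) = 21.2700.
Residual = actual - predicted = 19.35 - 21.2700 = -1.9200.

-1.9200


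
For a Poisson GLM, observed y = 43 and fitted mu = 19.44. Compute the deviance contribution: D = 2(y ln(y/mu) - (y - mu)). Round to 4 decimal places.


First: ln(43/19.44) = 0.793867.
Then: 43 * 0.793867 = 34.136281.
y - mu = 43 - 19.44 = 23.56.
D = 2(34.136281 - 23.56) = 21.152562, which rounds to 21.1526.

21.1526


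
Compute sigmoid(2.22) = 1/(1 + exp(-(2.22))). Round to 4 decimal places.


Compute exp(-2.2200) = 0.1086.
Sigmoid = 1 / (1 + 0.1086) = 1 / 1.1086 = 0.9020.

0.9020


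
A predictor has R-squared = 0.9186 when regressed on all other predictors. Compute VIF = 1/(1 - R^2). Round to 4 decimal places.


VIF = 1 / (1 - 0.9186).
= 1 / 0.0814 = 12.2850.

12.2850


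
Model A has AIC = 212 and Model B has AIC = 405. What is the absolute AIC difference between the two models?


Absolute difference = |212 - 405| = 193.
The model with lower AIC (A) is preferred.

193


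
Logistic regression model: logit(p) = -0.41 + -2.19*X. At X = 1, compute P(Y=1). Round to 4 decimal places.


Compute z = -0.41 + (-2.19)(1) = -2.6000.
exp(-z) = 13.4637.
P = 1/(1 + 13.4637) = 0.0691.

0.0691


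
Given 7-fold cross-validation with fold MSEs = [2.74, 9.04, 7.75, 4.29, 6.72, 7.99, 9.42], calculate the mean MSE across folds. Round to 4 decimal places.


Add all fold MSEs: 47.9500.
Divide by k = 7: 47.9500/7 = 6.8500.

6.8500


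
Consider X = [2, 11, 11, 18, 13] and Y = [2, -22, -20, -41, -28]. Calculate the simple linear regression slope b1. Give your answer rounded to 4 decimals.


The sample means are xbar = 11.0000 and ybar = -21.8000.
Compute S_xx = 134.0000 and S_xy = -361.0000.
Slope b1 = S_xy / S_xx = -361.0000 / 134.0000 = -2.6940.

-2.6940


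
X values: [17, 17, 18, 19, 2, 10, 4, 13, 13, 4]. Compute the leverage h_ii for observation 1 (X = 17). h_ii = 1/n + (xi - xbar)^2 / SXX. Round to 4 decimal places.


Mean of X: xbar = 11.7000.
SXX = 368.1000.
For X = 17: h = 1/10 + (17 - 11.7000)^2/368.1000 = 0.1763.

0.1763


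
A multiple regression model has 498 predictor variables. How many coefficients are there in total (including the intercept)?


Each predictor gets one coefficient, plus one intercept.
Total parameters = 498 + 1 = 499.

499


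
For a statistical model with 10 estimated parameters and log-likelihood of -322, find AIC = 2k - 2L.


AIC = 2*10 - 2*(-322).
= 20 + 644 = 664.

664


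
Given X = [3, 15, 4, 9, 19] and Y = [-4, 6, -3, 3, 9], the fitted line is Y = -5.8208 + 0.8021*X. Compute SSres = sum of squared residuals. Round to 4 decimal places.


For each point, residual = actual - predicted.
Residuals: [-0.5855, -0.2107, -0.3876, 1.6019, -0.4191].
Sum of squared residuals = 3.2792.

3.2792


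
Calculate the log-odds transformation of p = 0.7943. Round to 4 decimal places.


The odds are p/(1-p) = 0.7943 / 0.2057 = 3.8614.
logit(p) = ln(3.8614) = 1.3510.

1.3510


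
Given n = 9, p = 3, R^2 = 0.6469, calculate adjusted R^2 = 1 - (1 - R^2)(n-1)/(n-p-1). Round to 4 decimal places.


Using the formula:
(1 - 0.6469) = 0.3531.
Multiply by 8/5: 0.3531 * 8 = 2.8248, then 2.8248 / 5 = 0.5650.
Adj R^2 = 1 - 0.5650 = 0.4350.

0.4350


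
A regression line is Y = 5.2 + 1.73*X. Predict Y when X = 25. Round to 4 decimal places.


Plug X = 25 into Y = 5.2 + 1.73*X:
Y = 5.2 + 43.2500 = 48.4500.

48.4500


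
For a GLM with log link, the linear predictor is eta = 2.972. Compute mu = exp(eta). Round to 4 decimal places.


The inverse log link gives:
mu = exp(2.972) = 19.5309.

19.5309


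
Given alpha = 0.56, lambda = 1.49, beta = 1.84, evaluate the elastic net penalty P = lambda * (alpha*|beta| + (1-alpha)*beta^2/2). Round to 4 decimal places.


Compute:
L1 = 0.56 * 1.84 = 1.0304.
L2 = 0.44 * 1.84^2 / 2 = 0.7448.
Penalty = 1.49 * (1.0304 + 0.7448) = 2.6451.

2.6451


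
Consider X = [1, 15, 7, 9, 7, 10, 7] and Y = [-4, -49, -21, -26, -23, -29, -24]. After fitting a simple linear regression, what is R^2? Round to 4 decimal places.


The fitted line is Y = -0.1617 + -3.1226*X.
SSres = 21.2628, SStot = 1054.8571.
R^2 = 1 - SSres/SStot = 0.9798.

0.9798


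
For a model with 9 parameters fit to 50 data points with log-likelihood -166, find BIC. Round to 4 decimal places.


Compute k*ln(n) = 9*ln(50) = 9*3.912023 = 35.208207.
Then -2*loglik = 332.
BIC = 35.208207 + 332 = 367.208207, which rounds to 367.2082.

367.2082


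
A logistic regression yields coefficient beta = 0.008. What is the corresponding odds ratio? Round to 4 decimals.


Odds ratio = exp(beta) = exp(0.008).
= 1.0080.

1.0080


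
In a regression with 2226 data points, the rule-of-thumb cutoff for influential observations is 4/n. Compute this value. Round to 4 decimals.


Cook's distance cutoff = 4/n = 4/2226.
= 0.0018.

0.0018


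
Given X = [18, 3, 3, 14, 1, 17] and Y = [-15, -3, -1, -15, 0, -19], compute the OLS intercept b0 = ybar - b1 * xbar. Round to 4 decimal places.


Compute b1 = -1.0491 from the OLS formula.
With xbar = 9.3333 and ybar = -8.8333, the intercept is:
b0 = -8.8333 - -1.0491 * 9.3333 = 0.9585.

0.9585


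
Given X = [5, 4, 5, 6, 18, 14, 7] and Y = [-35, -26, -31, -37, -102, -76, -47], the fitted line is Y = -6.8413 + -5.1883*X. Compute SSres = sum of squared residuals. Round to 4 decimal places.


Compute predicted values, then residuals = yi - yhat_i.
Residuals: [-2.2172, 1.5945, 1.7828, 0.9711, -1.7693, 3.4775, -3.8406].
SSres = sum(residual^2) = 41.5535.

41.5535


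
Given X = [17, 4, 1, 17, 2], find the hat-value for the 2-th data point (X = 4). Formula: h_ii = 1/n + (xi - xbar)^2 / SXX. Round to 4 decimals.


n = 5, xbar = 8.2000.
SXX = sum((xi - xbar)^2) = 262.8000.
h = 1/5 + (4 - 8.2000)^2 / 262.8000 = 0.2671.

0.2671


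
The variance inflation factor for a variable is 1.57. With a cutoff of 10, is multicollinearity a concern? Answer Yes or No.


Check: VIF = 1.57 vs threshold = 10.
Since 1.57 < 10, the answer is No.

No


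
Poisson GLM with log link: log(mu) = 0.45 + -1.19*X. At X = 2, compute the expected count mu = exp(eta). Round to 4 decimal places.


eta = 0.45 + -1.19 * 2 = -1.9300.
mu = exp(-1.9300) = 0.1451.

0.1451


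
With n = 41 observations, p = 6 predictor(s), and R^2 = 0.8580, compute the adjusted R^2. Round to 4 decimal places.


Adjusted R^2 = 1 - (1 - R^2) * (n-1)/(n-p-1).
(1 - R^2) = 0.1420.
(n-1)/(n-p-1) = 40/34.
(1 - R^2) * (n-1) = 0.1420 * 40 = 5.6800.
Divide by (n-p-1): 5.6800 / 34 = 0.1671.
Adj R^2 = 1 - 0.1671 = 0.8329.

0.8329


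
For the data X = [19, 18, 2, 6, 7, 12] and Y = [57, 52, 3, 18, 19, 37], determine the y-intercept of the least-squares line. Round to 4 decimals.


The slope is b1 = 3.0850.
Sample means are xbar = 10.6667 and ybar = 31.0000.
Intercept: b0 = 31.0000 - (3.0850)(10.6667) = -1.9065.

-1.9065


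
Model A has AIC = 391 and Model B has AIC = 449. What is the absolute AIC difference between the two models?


Absolute difference = |391 - 449| = 58.
The model with lower AIC (A) is preferred.

58


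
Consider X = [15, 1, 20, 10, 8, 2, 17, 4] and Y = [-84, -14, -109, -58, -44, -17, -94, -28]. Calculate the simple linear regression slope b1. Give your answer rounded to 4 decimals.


The sample means are xbar = 9.6250 and ybar = -56.0000.
Compute S_xx = 357.8750 and S_xy = -1818.0000.
Slope b1 = S_xy / S_xx = -1818.0000 / 357.8750 = -5.0800.

-5.0800


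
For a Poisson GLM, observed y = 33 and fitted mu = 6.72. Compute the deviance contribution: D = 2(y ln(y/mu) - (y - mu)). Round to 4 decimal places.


y/mu = 33/6.72 = 4.910714 (approx.), and ln(33/6.72) = 1.591419.
y * ln(y/mu) = 33 * 1.591419 = 52.516827.
y - mu = 26.28.
D = 2 * (52.516827 - 26.28) = 52.473654, which rounds to 52.4737.

52.4737


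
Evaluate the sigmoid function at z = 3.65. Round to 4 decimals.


exp(-3.6500) = 0.0260.
1 + exp(-z) = 1.0260.
sigmoid = 1/1.0260 = 0.9747.

0.9747


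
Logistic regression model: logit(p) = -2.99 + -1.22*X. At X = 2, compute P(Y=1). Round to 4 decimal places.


z = -2.99 + -1.22 * 2 = -5.4300.
Sigmoid: P = 1 / (1 + exp(5.4300)) = 0.0044.

0.0044


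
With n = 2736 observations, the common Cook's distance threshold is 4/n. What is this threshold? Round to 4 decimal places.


The threshold is 4/n.
4/2736 = 0.0015.

0.0015


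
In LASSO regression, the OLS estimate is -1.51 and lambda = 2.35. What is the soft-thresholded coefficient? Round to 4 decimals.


Absolute value: |-1.51| = 1.51.
Compare to lambda = 2.35.
Since |beta| <= lambda, the coefficient is set to 0.

0.0000


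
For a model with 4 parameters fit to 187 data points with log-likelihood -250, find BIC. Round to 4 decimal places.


k * ln(n) = 4 * ln(187) = 4 * 5.231109 = 20.924436.
-2 * loglik = -2 * (-250) = 500.
BIC = 20.924436 + 500 = 520.924436, which rounds to 520.9244.

520.9244


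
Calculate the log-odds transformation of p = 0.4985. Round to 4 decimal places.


Compute the odds: 0.4985/0.5015 = 0.9940.
Take the natural log: ln(0.9940) = -0.0060.

-0.0060


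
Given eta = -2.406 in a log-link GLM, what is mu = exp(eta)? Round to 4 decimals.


The inverse log link gives:
mu = exp(-2.406) = 0.0902.

0.0902


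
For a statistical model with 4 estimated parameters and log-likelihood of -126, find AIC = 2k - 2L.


AIC = 2k - 2*loglik = 2(4) - 2(-126).
= 8 + 252 = 260.

260


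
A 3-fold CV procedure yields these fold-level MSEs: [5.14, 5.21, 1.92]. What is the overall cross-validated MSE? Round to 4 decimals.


Add all fold MSEs: 12.2700.
Divide by k = 3: 12.2700/3 = 4.0900.

4.0900


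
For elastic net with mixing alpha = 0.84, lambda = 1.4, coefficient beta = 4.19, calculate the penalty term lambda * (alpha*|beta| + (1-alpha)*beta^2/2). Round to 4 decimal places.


L1 component = 0.84 * |4.19| = 3.5196.
L2 component = 0.16 * 4.19^2 / 2 = 1.4045.
Penalty = 1.4 * (3.5196 + 1.4045) = 1.4 * 4.9241 = 6.8937.

6.8937


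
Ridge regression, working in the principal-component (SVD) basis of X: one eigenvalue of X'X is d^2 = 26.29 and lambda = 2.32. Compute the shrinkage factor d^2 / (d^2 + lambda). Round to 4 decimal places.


Denominator = d^2 + lambda = 26.29 + 2.32 = 28.6100.
Shrinkage = 26.29 / 28.6100 = 0.9189.

0.9189


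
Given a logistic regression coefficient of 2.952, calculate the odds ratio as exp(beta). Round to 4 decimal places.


The odds ratio is computed as:
OR = e^(2.952) = 19.1442.

19.1442


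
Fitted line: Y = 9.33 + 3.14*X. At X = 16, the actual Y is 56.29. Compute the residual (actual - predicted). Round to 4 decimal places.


Fitted value at X = 16 is yhat = 9.33 + 3.14*16 = 59.5700.
Residual = 56.29 - 59.5700 = -3.2800.

-3.2800


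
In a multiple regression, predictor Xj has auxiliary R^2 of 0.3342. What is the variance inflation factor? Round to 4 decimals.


Using VIF = 1/(1 - R^2_j):
1 - 0.3342 = 0.6658.
VIF = 1.5020.

1.5020


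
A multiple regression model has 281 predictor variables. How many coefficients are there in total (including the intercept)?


Total coefficients = number of predictors + 1 (for the intercept).
= 281 + 1 = 282.

282


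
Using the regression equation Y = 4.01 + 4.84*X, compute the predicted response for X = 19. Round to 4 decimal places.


Plug X = 19 into Y = 4.01 + 4.84*X:
Y = 4.01 + 91.9600 = 95.9700.

95.9700


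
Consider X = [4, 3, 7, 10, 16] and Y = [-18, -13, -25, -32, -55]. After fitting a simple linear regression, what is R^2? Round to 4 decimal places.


After computing the OLS fit (b0=-3.7273, b1=-3.1091):
SSres = 13.8909, SStot = 1077.2000.
R^2 = 1 - 13.8909/1077.2000 = 0.9871.

0.9871


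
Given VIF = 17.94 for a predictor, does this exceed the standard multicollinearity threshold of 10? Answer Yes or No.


Check: VIF = 17.94 vs threshold = 10.
Since 17.94 >= 10, the answer is Yes.

Yes


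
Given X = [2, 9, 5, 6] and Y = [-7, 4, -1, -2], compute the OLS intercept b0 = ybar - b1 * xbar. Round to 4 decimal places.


The slope is b1 = 1.5200.
Sample means are xbar = 5.5000 and ybar = -1.5000.
Intercept: b0 = -1.5000 - (1.5200)(5.5000) = -9.8600.

-9.8600


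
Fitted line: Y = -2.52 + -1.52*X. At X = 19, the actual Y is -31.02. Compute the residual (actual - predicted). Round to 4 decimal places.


Predicted = -2.52 + -1.52 * 19 = -31.4000.
Residual = -31.02 - -31.4000 = 0.3800.

0.3800


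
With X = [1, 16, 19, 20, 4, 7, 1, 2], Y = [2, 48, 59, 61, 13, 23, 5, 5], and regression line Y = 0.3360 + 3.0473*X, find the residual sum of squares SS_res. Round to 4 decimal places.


Predicted values from Y = 0.3360 + 3.0473*X.
Residuals: [-1.3833, -1.0928, 0.7653, -0.2820, 0.4748, 1.3329, 1.6167, -1.4306].
SSres = 10.4353.

10.4353


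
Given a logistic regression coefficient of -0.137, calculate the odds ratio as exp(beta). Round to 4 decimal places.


Odds ratio = exp(beta) = exp(-0.137).
= 0.8720.

0.8720


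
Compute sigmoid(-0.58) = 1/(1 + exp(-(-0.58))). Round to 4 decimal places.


First, exp(0.5800) = 1.7860.
Then sigma(z) = 1/(1 + 1.7860) = 0.3589.

0.3589


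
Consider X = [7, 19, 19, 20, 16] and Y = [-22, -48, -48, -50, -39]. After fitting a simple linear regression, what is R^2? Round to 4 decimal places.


Fit the OLS line: b0 = -6.3188, b1 = -2.1655.
SSres = 4.8554.
SStot = 543.2000.
R^2 = 1 - 4.8554/543.2000 = 0.9911.

0.9911


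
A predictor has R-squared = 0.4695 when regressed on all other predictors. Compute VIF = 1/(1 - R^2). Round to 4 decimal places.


Denominator: 1 - 0.4695 = 0.5305.
VIF = 1 / 0.5305 = 1.8850.

1.8850


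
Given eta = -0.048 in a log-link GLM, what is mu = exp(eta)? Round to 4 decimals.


The inverse log link gives:
mu = exp(-0.048) = 0.9531.

0.9531


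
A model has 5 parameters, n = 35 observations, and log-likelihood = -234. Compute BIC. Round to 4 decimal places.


Compute k*ln(n) = 5*ln(35) = 5*3.555348 = 17.776740.
Then -2*loglik = 468.
BIC = 17.776740 + 468 = 485.776740, which rounds to 485.7767.

485.7767


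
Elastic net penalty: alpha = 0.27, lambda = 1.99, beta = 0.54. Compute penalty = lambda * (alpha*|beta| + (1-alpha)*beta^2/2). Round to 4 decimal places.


L1 component = 0.27 * |0.54| = 0.1458.
L2 component = 0.73 * 0.54^2 / 2 = 0.1064.
Penalty = 1.99 * (0.1458 + 0.1064) = 1.99 * 0.2522 = 0.5019.

0.5019


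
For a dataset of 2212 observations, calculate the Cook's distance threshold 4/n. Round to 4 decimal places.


The threshold is 4/n.
4/2212 = 0.0018.

0.0018


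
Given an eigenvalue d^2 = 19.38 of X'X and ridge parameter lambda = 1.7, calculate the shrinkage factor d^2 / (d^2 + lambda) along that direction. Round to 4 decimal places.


Denominator = d^2 + lambda = 19.38 + 1.7 = 21.0800.
Shrinkage = 19.38 / 21.0800 = 0.9194.

0.9194


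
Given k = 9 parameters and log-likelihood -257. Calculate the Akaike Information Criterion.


AIC = 2*9 - 2*(-257).
= 18 + 514 = 532.

532


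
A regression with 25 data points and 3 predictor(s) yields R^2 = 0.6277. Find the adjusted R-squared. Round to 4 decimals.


Plug in: Adj R^2 = 1 - (1 - 0.6277) * 24/21.
= 1 - 0.3723 * 24/21
= 1 - 8.9352 / 21
= 1 - 0.4255 = 0.5745.

0.5745


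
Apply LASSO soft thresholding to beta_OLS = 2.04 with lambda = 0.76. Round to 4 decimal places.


Check: |2.04| = 2.04 vs lambda = 0.76.
Since |beta| > lambda, coefficient = sign(beta)*(|beta| - lambda) = 1.2800.
Soft-thresholded coefficient = 1.2800.

1.2800


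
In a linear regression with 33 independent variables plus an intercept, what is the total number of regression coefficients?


Including the intercept, the model has 33 predictor coefficients + 1 intercept.
Total = 34.

34


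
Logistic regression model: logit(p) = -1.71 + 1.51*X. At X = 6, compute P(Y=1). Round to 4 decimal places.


z = -1.71 + 1.51 * 6 = 7.3500.
Sigmoid: P = 1 / (1 + exp(-7.3500)) = 0.9994.

0.9994


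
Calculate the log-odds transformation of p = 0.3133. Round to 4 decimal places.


The odds are p/(1-p) = 0.3133 / 0.6867 = 0.4562.
logit(p) = ln(0.4562) = -0.7847.

-0.7847
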